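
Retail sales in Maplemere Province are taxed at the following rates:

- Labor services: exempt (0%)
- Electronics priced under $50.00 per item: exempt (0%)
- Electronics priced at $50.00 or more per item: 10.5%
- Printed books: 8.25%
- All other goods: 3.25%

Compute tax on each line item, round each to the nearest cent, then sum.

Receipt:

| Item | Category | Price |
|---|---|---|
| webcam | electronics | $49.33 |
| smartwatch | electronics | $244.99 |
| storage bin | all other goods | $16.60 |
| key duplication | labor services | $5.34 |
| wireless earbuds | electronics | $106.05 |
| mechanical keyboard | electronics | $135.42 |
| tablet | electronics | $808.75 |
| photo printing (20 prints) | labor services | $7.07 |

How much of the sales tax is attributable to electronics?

$136.00

Webcam $49.33: electronics, under $50.00 → 0% → $0.00
Smartwatch $244.99: electronics, $50.00 or more → 10.5% → $25.72
Wireless earbuds $106.05: electronics, $50.00 or more → 10.5% → $11.14
Mechanical keyboard $135.42: electronics, $50.00 or more → 10.5% → $14.22
Tablet $808.75: electronics, $50.00 or more → 10.5% → $84.92
Tax on electronics = $0.00 + $25.72 + $11.14 + $14.22 + $84.92 = $136.00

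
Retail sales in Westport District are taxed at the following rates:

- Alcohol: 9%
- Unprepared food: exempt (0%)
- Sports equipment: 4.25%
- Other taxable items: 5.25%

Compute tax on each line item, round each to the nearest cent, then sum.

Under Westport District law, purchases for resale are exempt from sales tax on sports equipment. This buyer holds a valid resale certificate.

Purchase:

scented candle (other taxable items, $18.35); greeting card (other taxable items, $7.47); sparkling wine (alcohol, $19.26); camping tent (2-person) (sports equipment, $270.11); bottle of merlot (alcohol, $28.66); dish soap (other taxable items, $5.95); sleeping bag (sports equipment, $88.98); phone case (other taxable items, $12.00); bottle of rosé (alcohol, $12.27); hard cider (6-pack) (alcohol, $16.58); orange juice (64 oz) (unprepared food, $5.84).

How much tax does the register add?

Scented candle $18.35: other taxable items → 5.25% → $0.96
Greeting card $7.47: other taxable items → 5.25% → $0.39
Sparkling wine $19.26: alcohol → 9% → $1.73
Camping tent (2-person) $270.11: sports equipment, buyer-exempt → 0% → $0.00
Bottle of merlot $28.66: alcohol → 9% → $2.58
Dish soap $5.95: other taxable items → 5.25% → $0.31
Sleeping bag $88.98: sports equipment, buyer-exempt → 0% → $0.00
Phone case $12.00: other taxable items → 5.25% → $0.63
Bottle of rosé $12.27: alcohol → 9% → $1.10
Hard cider (6-pack) $16.58: alcohol → 9% → $1.49
Orange juice (64 oz) $5.84: unprepared food → 0% → $0.00
Total tax = $0.96 + $0.39 + $1.73 + $2.58 + $0.31 + $0.63 + $1.10 + $1.49 = $9.19

$9.19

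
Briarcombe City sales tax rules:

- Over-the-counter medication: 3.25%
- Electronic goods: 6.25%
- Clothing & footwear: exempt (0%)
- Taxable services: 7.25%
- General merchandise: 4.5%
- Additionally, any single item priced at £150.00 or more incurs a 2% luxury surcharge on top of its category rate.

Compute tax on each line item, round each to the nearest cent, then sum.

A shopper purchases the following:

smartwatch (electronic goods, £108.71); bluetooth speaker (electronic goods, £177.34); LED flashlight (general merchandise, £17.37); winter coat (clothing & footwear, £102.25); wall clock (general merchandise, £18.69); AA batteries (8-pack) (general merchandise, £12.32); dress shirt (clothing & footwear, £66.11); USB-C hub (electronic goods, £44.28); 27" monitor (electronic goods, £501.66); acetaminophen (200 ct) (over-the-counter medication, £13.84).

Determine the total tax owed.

Smartwatch £108.71: electronic goods → 6.25% → £6.79
Bluetooth speaker £177.34: electronic goods → 6.25% + 2% surcharge = 8.25% → £14.63
LED flashlight £17.37: general merchandise → 4.5% → £0.78
Winter coat £102.25: clothing & footwear → 0% → £0.00
Wall clock £18.69: general merchandise → 4.5% → £0.84
AA batteries (8-pack) £12.32: general merchandise → 4.5% → £0.55
Dress shirt £66.11: clothing & footwear → 0% → £0.00
USB-C hub £44.28: electronic goods → 6.25% → £2.77
27" monitor £501.66: electronic goods → 6.25% + 2% surcharge = 8.25% → £41.39
Acetaminophen (200 ct) £13.84: over-the-counter medication → 3.25% → £0.45
Total tax = £6.79 + £14.63 + £0.78 + £0.84 + £0.55 + £2.77 + £41.39 + £0.45 = £68.20

£68.20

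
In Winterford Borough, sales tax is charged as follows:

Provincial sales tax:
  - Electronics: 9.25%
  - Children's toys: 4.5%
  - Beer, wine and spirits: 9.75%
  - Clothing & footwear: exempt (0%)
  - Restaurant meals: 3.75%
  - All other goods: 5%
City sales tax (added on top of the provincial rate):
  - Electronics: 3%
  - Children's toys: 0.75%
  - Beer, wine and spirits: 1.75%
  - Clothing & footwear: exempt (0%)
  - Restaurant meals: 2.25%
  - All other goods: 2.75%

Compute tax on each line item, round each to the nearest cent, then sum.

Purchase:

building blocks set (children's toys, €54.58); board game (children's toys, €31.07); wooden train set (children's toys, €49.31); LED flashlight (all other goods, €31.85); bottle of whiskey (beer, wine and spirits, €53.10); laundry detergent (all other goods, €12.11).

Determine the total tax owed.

Building blocks set €54.58: children's toys → 4.5% + 0.75% city = 5.25% → €2.87
Board game €31.07: children's toys → 4.5% + 0.75% city = 5.25% → €1.63
Wooden train set €49.31: children's toys → 4.5% + 0.75% city = 5.25% → €2.59
LED flashlight €31.85: all other goods → 5% + 2.75% city = 7.75% → €2.47
Bottle of whiskey €53.10: beer, wine and spirits → 9.75% + 1.75% city = 11.5% → €6.11
Laundry detergent €12.11: all other goods → 5% + 2.75% city = 7.75% → €0.94
Total tax = €2.87 + €1.63 + €2.59 + €2.47 + €6.11 + €0.94 = €16.61

€16.61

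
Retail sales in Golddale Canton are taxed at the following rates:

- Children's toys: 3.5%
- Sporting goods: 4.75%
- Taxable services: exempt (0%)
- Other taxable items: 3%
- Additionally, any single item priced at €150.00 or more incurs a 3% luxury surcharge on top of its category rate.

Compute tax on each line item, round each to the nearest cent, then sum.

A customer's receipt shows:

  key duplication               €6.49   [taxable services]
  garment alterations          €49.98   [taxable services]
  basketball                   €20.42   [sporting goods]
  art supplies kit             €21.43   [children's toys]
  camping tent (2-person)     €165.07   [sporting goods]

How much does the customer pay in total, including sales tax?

Key duplication €6.49: taxable services → 0% → €0.00
Garment alterations €49.98: taxable services → 0% → €0.00
Basketball €20.42: sporting goods → 4.75% → €0.97
Art supplies kit €21.43: children's toys → 3.5% → €0.75
Camping tent (2-person) €165.07: sporting goods → 4.75% + 3% surcharge = 7.75% → €12.79
Subtotal = €263.39; tax = €14.51; total due = €277.90

€277.90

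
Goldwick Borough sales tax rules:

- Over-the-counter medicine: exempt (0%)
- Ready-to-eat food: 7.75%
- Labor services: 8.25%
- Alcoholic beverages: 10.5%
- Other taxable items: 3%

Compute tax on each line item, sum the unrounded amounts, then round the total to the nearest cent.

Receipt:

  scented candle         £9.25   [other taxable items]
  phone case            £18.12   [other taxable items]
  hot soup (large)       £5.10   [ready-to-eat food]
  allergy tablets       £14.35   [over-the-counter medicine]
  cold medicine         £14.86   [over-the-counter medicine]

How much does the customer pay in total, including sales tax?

Scented candle £9.25: other taxable items → 3% → £0.2775
Phone case £18.12: other taxable items → 3% → £0.5436
Hot soup (large) £5.10: ready-to-eat food → 7.75% → £0.39525
Allergy tablets £14.35: over-the-counter medicine → 0% → £0.00
Cold medicine £14.86: over-the-counter medicine → 0% → £0.00
Subtotal = £61.68; unrounded tax = £1.21635 → £1.22; total due = £62.90

£62.90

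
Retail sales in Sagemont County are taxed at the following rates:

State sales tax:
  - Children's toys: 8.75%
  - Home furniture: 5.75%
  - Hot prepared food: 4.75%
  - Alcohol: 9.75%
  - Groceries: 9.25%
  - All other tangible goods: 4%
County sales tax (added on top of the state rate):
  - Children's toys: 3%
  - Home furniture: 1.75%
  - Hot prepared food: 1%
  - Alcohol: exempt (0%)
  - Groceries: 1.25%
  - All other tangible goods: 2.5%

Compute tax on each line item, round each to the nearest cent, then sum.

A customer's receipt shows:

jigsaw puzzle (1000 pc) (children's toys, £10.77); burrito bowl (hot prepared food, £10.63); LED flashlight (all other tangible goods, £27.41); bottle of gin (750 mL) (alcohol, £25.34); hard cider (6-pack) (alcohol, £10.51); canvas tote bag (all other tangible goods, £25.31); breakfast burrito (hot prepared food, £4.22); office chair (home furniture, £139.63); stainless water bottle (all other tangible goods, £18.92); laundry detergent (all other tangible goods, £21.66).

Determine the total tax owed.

£22.15

Jigsaw puzzle (1000 pc) £10.77: children's toys → 8.75% + 3% county = 11.75% → £1.27
Burrito bowl £10.63: hot prepared food → 4.75% + 1% county = 5.75% → £0.61
LED flashlight £27.41: all other tangible goods → 4% + 2.5% county = 6.5% → £1.78
Bottle of gin (750 mL) £25.34: alcohol → 9.75% + 0% county = 9.75% → £2.47
Hard cider (6-pack) £10.51: alcohol → 9.75% + 0% county = 9.75% → £1.02
Canvas tote bag £25.31: all other tangible goods → 4% + 2.5% county = 6.5% → £1.65
Breakfast burrito £4.22: hot prepared food → 4.75% + 1% county = 5.75% → £0.24
Office chair £139.63: home furniture → 5.75% + 1.75% county = 7.5% → £10.47
Stainless water bottle £18.92: all other tangible goods → 4% + 2.5% county = 6.5% → £1.23
Laundry detergent £21.66: all other tangible goods → 4% + 2.5% county = 6.5% → £1.41
Total tax = £1.27 + £0.61 + £1.78 + £2.47 + £1.02 + £1.65 + £0.24 + £10.47 + £1.23 + £1.41 = £22.15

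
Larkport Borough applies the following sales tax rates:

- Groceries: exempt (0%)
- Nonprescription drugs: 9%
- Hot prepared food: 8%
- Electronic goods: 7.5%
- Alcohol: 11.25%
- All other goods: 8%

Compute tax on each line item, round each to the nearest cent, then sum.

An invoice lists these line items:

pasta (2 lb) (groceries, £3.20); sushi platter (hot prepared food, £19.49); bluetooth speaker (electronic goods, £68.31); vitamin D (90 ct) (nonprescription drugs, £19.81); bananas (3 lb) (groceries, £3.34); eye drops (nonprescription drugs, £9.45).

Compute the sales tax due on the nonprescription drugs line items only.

£2.63

Vitamin D (90 ct) £19.81: nonprescription drugs → 9% → £1.78
Eye drops £9.45: nonprescription drugs → 9% → £0.85
Tax on nonprescription drugs = £1.78 + £0.85 = £2.63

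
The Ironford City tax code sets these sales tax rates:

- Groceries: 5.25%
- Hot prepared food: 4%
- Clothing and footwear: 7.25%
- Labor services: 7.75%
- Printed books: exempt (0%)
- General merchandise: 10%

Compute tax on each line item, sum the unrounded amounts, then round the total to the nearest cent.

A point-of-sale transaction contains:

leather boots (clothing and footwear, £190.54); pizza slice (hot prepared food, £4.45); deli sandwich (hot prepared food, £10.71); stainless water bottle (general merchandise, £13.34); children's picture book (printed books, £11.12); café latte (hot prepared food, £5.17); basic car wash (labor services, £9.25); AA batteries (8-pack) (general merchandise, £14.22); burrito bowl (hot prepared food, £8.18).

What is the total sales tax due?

£18.43

Leather boots £190.54: clothing and footwear → 7.25% → £13.81415
Pizza slice £4.45: hot prepared food → 4% → £0.178
Deli sandwich £10.71: hot prepared food → 4% → £0.4284
Stainless water bottle £13.34: general merchandise → 10% → £1.334
Children's picture book £11.12: printed books → 0% → £0.00
Café latte £5.17: hot prepared food → 4% → £0.2068
Basic car wash £9.25: labor services → 7.75% → £0.716875
AA batteries (8-pack) £14.22: general merchandise → 10% → £1.422
Burrito bowl £8.18: hot prepared food → 4% → £0.3272
Unrounded tax sum = £18.427425 → £18.43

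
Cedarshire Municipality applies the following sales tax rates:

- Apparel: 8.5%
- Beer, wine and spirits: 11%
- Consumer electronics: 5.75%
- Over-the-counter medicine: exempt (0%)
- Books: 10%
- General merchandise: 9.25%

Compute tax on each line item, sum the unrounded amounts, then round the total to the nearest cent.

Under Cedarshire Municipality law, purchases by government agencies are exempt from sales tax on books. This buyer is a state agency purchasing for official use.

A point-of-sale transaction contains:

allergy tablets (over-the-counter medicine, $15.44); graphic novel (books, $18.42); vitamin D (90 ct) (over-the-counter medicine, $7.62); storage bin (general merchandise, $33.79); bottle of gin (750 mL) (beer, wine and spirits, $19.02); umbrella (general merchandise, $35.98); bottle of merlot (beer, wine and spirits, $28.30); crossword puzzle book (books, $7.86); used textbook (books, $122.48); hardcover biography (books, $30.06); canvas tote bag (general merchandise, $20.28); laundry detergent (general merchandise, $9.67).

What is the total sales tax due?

Allergy tablets $15.44: over-the-counter medicine → 0% → $0.00
Graphic novel $18.42: books, buyer-exempt → 0% → $0.00
Vitamin D (90 ct) $7.62: over-the-counter medicine → 0% → $0.00
Storage bin $33.79: general merchandise → 9.25% → $3.125575
Bottle of gin (750 mL) $19.02: beer, wine and spirits → 11% → $2.0922
Umbrella $35.98: general merchandise → 9.25% → $3.32815
Bottle of merlot $28.30: beer, wine and spirits → 11% → $3.113
Crossword puzzle book $7.86: books, buyer-exempt → 0% → $0.00
Used textbook $122.48: books, buyer-exempt → 0% → $0.00
Hardcover biography $30.06: books, buyer-exempt → 0% → $0.00
Canvas tote bag $20.28: general merchandise → 9.25% → $1.8759
Laundry detergent $9.67: general merchandise → 9.25% → $0.894475
Unrounded tax sum = $14.4293 → $14.43

$14.43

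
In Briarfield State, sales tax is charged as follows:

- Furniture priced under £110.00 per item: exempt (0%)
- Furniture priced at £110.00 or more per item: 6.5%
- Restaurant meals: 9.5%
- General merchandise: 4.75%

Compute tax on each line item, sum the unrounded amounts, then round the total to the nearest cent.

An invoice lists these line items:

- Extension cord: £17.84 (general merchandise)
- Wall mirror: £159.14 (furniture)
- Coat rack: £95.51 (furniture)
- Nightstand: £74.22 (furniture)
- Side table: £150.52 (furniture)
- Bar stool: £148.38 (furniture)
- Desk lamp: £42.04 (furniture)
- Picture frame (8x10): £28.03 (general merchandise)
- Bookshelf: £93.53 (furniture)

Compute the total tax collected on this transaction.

£31.95

Extension cord £17.84: general merchandise → 4.75% → £0.8474
Wall mirror £159.14: furniture, £110.00 or more → 6.5% → £10.3441
Coat rack £95.51: furniture, under £110.00 → 0% → £0.00
Nightstand £74.22: furniture, under £110.00 → 0% → £0.00
Side table £150.52: furniture, £110.00 or more → 6.5% → £9.7838
Bar stool £148.38: furniture, £110.00 or more → 6.5% → £9.6447
Desk lamp £42.04: furniture, under £110.00 → 0% → £0.00
Picture frame (8x10) £28.03: general merchandise → 4.75% → £1.331425
Bookshelf £93.53: furniture, under £110.00 → 0% → £0.00
Unrounded tax sum = £31.951425 → £31.95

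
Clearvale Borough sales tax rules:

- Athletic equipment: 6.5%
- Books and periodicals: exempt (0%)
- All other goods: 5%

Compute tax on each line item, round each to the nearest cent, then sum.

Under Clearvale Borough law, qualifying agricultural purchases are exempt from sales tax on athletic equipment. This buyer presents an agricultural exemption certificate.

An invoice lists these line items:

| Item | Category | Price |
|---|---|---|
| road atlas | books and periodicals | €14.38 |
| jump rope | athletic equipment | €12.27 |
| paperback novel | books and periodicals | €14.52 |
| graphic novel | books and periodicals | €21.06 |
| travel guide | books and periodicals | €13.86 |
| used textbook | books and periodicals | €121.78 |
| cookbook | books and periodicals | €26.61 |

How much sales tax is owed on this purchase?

Road atlas €14.38: books and periodicals → 0% → €0.00
Jump rope €12.27: athletic equipment, buyer-exempt → 0% → €0.00
Paperback novel €14.52: books and periodicals → 0% → €0.00
Graphic novel €21.06: books and periodicals → 0% → €0.00
Travel guide €13.86: books and periodicals → 0% → €0.00
Used textbook €121.78: books and periodicals → 0% → €0.00
Cookbook €26.61: books and periodicals → 0% → €0.00
Total tax = €0.00

€0.00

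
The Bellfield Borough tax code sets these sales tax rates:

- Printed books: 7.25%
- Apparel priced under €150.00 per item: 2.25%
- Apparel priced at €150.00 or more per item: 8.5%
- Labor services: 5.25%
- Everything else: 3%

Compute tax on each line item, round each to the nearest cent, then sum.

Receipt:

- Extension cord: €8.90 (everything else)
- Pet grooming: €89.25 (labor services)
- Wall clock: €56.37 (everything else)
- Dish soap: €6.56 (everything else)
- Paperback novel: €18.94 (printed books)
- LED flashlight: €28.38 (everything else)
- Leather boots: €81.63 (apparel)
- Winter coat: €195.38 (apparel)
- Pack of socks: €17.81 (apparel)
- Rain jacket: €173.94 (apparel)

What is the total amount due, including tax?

Extension cord €8.90: everything else → 3% → €0.27
Pet grooming €89.25: labor services → 5.25% → €4.69
Wall clock €56.37: everything else → 3% → €1.69
Dish soap €6.56: everything else → 3% → €0.20
Paperback novel €18.94: printed books → 7.25% → €1.37
LED flashlight €28.38: everything else → 3% → €0.85
Leather boots €81.63: apparel, under €150.00 → 2.25% → €1.84
Winter coat €195.38: apparel, €150.00 or more → 8.5% → €16.61
Pack of socks €17.81: apparel, under €150.00 → 2.25% → €0.40
Rain jacket €173.94: apparel, €150.00 or more → 8.5% → €14.78
Subtotal = €677.16; tax = €42.70; total due = €719.86

€719.86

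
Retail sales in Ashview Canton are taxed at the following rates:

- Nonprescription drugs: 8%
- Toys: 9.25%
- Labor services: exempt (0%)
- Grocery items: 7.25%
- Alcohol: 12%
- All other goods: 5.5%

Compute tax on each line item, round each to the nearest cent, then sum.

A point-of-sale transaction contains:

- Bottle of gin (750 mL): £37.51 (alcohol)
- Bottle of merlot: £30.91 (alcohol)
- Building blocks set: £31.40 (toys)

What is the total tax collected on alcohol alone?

Bottle of gin (750 mL) £37.51: alcohol → 12% → £4.50
Bottle of merlot £30.91: alcohol → 12% → £3.71
Tax on alcohol = £4.50 + £3.71 = £8.21

£8.21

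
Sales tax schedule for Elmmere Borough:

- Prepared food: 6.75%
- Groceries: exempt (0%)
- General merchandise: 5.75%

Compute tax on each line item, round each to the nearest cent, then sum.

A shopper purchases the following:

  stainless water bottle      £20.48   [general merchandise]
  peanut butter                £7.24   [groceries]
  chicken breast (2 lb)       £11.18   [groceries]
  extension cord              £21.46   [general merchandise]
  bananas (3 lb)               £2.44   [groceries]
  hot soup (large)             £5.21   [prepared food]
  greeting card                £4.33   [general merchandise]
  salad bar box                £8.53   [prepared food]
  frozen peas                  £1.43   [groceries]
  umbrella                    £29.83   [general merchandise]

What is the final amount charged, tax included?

£117.44

Stainless water bottle £20.48: general merchandise → 5.75% → £1.18
Peanut butter £7.24: groceries → 0% → £0.00
Chicken breast (2 lb) £11.18: groceries → 0% → £0.00
Extension cord £21.46: general merchandise → 5.75% → £1.23
Bananas (3 lb) £2.44: groceries → 0% → £0.00
Hot soup (large) £5.21: prepared food → 6.75% → £0.35
Greeting card £4.33: general merchandise → 5.75% → £0.25
Salad bar box £8.53: prepared food → 6.75% → £0.58
Frozen peas £1.43: groceries → 0% → £0.00
Umbrella £29.83: general merchandise → 5.75% → £1.72
Subtotal = £112.13; tax = £5.31; total due = £117.44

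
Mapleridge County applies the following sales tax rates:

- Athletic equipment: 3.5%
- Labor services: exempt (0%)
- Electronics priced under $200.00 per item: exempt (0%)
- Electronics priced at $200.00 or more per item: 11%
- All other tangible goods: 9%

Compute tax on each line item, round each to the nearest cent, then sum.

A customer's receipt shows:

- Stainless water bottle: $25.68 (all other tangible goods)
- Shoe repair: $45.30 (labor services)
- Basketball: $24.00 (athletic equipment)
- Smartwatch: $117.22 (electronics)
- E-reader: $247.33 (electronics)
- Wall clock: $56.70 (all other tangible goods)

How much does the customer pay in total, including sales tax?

Stainless water bottle $25.68: all other tangible goods → 9% → $2.31
Shoe repair $45.30: labor services → 0% → $0.00
Basketball $24.00: athletic equipment → 3.5% → $0.84
Smartwatch $117.22: electronics, under $200.00 → 0% → $0.00
E-reader $247.33: electronics, $200.00 or more → 11% → $27.21
Wall clock $56.70: all other tangible goods → 9% → $5.10
Subtotal = $516.23; tax = $35.46; total due = $551.69

$551.69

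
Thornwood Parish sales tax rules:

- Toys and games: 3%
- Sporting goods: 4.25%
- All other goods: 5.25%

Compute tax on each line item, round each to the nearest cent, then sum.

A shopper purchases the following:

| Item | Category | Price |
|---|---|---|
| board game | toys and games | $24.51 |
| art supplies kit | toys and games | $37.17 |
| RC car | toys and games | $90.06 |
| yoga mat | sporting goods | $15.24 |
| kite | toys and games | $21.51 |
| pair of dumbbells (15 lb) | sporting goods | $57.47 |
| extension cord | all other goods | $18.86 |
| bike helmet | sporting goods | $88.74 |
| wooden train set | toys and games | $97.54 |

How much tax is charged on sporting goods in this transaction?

Yoga mat $15.24: sporting goods → 4.25% → $0.65
Pair of dumbbells (15 lb) $57.47: sporting goods → 4.25% → $2.44
Bike helmet $88.74: sporting goods → 4.25% → $3.77
Tax on sporting goods = $0.65 + $2.44 + $3.77 = $6.86

$6.86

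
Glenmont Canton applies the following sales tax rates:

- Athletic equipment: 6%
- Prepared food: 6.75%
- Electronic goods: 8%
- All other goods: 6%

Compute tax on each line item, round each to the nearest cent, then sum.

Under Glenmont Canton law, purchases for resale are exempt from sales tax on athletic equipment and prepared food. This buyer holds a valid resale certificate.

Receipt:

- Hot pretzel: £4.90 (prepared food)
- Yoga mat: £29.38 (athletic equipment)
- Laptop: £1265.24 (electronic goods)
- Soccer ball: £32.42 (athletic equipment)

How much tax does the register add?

£101.22

Hot pretzel £4.90: prepared food, buyer-exempt → 0% → £0.00
Yoga mat £29.38: athletic equipment, buyer-exempt → 0% → £0.00
Laptop £1265.24: electronic goods → 8% → £101.22
Soccer ball £32.42: athletic equipment, buyer-exempt → 0% → £0.00
Total tax = £101.22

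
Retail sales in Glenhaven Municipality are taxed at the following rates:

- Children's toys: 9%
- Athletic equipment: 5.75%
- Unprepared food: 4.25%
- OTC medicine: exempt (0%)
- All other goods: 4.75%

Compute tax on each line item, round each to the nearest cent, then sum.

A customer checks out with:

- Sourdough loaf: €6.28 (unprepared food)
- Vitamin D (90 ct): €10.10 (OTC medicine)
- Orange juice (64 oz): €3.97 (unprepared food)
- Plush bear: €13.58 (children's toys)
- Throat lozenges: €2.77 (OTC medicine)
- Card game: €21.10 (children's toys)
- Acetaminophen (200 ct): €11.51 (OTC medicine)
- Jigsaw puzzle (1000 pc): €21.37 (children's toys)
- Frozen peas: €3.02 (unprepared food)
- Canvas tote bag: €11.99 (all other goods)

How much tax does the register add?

€6.18

Sourdough loaf €6.28: unprepared food → 4.25% → €0.27
Vitamin D (90 ct) €10.10: OTC medicine → 0% → €0.00
Orange juice (64 oz) €3.97: unprepared food → 4.25% → €0.17
Plush bear €13.58: children's toys → 9% → €1.22
Throat lozenges €2.77: OTC medicine → 0% → €0.00
Card game €21.10: children's toys → 9% → €1.90
Acetaminophen (200 ct) €11.51: OTC medicine → 0% → €0.00
Jigsaw puzzle (1000 pc) €21.37: children's toys → 9% → €1.92
Frozen peas €3.02: unprepared food → 4.25% → €0.13
Canvas tote bag €11.99: all other goods → 4.75% → €0.57
Total tax = €0.27 + €0.17 + €1.22 + €1.90 + €1.92 + €0.13 + €0.57 = €6.18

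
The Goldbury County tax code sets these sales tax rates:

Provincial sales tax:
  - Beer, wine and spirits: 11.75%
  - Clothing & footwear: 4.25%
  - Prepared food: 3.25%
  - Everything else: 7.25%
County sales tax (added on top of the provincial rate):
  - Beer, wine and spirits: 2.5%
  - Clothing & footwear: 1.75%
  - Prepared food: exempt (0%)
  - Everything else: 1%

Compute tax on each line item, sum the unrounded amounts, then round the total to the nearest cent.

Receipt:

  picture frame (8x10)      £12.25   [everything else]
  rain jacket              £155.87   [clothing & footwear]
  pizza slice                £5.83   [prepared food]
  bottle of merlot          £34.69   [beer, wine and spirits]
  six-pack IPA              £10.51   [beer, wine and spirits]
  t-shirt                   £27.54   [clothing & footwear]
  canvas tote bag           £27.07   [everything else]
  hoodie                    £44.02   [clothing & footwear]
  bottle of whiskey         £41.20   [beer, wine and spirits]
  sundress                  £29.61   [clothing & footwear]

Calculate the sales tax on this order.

Picture frame (8x10) £12.25: everything else → 7.25% + 1% county = 8.25% → £1.010625
Rain jacket £155.87: clothing & footwear → 4.25% + 1.75% county = 6% → £9.3522
Pizza slice £5.83: prepared food → 3.25% + 0% county = 3.25% → £0.189475
Bottle of merlot £34.69: beer, wine and spirits → 11.75% + 2.5% county = 14.25% → £4.943325
Six-pack IPA £10.51: beer, wine and spirits → 11.75% + 2.5% county = 14.25% → £1.497675
T-shirt £27.54: clothing & footwear → 4.25% + 1.75% county = 6% → £1.6524
Canvas tote bag £27.07: everything else → 7.25% + 1% county = 8.25% → £2.233275
Hoodie £44.02: clothing & footwear → 4.25% + 1.75% county = 6% → £2.6412
Bottle of whiskey £41.20: beer, wine and spirits → 11.75% + 2.5% county = 14.25% → £5.871
Sundress £29.61: clothing & footwear → 4.25% + 1.75% county = 6% → £1.7766
Unrounded tax sum = £31.167775 → £31.17

£31.17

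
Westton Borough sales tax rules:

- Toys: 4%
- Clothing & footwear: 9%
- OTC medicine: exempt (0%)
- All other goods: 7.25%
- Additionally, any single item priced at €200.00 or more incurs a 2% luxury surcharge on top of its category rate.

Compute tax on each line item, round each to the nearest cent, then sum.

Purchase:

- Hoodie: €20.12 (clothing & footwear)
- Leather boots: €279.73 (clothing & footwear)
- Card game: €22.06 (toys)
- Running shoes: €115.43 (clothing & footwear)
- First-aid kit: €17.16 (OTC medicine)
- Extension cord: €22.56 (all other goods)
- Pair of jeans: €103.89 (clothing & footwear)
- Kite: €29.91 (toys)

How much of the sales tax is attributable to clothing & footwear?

Hoodie €20.12: clothing & footwear → 9% → €1.81
Leather boots €279.73: clothing & footwear → 9% + 2% surcharge = 11% → €30.77
Running shoes €115.43: clothing & footwear → 9% → €10.39
Pair of jeans €103.89: clothing & footwear → 9% → €9.35
Tax on clothing & footwear = €1.81 + €30.77 + €10.39 + €9.35 = €52.32

€52.32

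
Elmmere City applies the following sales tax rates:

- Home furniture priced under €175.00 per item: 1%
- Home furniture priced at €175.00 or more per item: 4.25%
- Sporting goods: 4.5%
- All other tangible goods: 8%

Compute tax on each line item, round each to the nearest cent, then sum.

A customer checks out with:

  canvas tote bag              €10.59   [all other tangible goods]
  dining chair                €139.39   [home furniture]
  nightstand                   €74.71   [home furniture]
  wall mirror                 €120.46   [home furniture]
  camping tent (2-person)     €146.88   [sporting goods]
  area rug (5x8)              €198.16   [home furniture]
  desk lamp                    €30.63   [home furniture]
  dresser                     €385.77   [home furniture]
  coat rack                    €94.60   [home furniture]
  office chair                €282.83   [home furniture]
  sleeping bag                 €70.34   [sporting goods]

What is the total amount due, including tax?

Canvas tote bag €10.59: all other tangible goods → 8% → €0.85
Dining chair €139.39: home furniture, under €175.00 → 1% → €1.39
Nightstand €74.71: home furniture, under €175.00 → 1% → €0.75
Wall mirror €120.46: home furniture, under €175.00 → 1% → €1.20
Camping tent (2-person) €146.88: sporting goods → 4.5% → €6.61
Area rug (5x8) €198.16: home furniture, €175.00 or more → 4.25% → €8.42
Desk lamp €30.63: home furniture, under €175.00 → 1% → €0.31
Dresser €385.77: home furniture, €175.00 or more → 4.25% → €16.40
Coat rack €94.60: home furniture, under €175.00 → 1% → €0.95
Office chair €282.83: home furniture, €175.00 or more → 4.25% → €12.02
Sleeping bag €70.34: sporting goods → 4.5% → €3.17
Subtotal = €1554.36; tax = €52.07; total due = €1606.43

€1606.43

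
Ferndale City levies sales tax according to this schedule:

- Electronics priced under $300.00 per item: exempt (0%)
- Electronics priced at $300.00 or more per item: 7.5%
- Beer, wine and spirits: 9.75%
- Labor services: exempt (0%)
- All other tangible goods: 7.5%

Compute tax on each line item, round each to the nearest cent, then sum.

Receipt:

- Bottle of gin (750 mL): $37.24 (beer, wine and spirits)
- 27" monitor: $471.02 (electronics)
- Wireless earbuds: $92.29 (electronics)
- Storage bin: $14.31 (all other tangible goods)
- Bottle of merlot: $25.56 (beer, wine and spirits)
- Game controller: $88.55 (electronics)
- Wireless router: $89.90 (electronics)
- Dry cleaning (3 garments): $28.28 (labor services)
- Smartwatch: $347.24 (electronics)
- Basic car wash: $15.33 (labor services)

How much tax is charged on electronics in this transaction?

$61.37

27" monitor $471.02: electronics, $300.00 or more → 7.5% → $35.33
Wireless earbuds $92.29: electronics, under $300.00 → 0% → $0.00
Game controller $88.55: electronics, under $300.00 → 0% → $0.00
Wireless router $89.90: electronics, under $300.00 → 0% → $0.00
Smartwatch $347.24: electronics, $300.00 or more → 7.5% → $26.04
Tax on electronics = $35.33 + $0.00 + $0.00 + $0.00 + $26.04 = $61.37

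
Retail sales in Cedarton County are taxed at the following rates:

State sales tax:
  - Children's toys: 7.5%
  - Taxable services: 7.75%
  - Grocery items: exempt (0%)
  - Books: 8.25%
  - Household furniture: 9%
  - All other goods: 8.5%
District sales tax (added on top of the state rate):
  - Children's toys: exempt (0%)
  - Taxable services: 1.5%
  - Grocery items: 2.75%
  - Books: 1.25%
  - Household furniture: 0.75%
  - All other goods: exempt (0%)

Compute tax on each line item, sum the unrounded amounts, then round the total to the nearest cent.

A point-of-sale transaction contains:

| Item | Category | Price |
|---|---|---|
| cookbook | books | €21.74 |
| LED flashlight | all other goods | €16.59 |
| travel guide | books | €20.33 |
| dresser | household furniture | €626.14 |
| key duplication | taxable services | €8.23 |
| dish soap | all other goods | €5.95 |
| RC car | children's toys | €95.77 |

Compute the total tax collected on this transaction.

€74.91

Cookbook €21.74: books → 8.25% + 1.25% district = 9.5% → €2.0653
LED flashlight €16.59: all other goods → 8.5% + 0% district = 8.5% → €1.41015
Travel guide €20.33: books → 8.25% + 1.25% district = 9.5% → €1.93135
Dresser €626.14: household furniture → 9% + 0.75% district = 9.75% → €61.04865
Key duplication €8.23: taxable services → 7.75% + 1.5% district = 9.25% → €0.761275
Dish soap €5.95: all other goods → 8.5% + 0% district = 8.5% → €0.50575
RC car €95.77: children's toys → 7.5% + 0% district = 7.5% → €7.18275
Unrounded tax sum = €74.905225 → €74.91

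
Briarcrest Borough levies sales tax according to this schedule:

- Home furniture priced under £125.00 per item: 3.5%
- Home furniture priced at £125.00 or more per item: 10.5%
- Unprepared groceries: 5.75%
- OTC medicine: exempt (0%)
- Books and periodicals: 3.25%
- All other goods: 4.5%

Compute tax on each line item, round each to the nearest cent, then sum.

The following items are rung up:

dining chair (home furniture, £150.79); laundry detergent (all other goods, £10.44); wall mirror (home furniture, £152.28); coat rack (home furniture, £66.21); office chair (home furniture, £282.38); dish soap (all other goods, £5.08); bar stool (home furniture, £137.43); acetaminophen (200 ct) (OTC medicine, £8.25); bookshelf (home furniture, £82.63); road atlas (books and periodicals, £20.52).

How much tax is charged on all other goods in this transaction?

£0.70

Laundry detergent £10.44: all other goods → 4.5% → £0.47
Dish soap £5.08: all other goods → 4.5% → £0.23
Tax on all other goods = £0.47 + £0.23 = £0.70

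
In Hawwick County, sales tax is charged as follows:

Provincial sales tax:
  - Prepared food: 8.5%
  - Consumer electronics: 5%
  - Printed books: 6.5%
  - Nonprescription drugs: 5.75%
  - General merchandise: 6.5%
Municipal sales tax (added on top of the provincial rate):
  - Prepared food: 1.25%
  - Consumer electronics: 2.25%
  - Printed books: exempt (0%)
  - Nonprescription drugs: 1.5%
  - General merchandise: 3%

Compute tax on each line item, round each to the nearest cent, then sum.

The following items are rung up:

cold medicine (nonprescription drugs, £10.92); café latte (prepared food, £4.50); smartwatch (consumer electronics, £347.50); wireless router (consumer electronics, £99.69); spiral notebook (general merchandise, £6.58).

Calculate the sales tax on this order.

£34.28

Cold medicine £10.92: nonprescription drugs → 5.75% + 1.5% municipal = 7.25% → £0.79
Café latte £4.50: prepared food → 8.5% + 1.25% municipal = 9.75% → £0.44
Smartwatch £347.50: consumer electronics → 5% + 2.25% municipal = 7.25% → £25.19
Wireless router £99.69: consumer electronics → 5% + 2.25% municipal = 7.25% → £7.23
Spiral notebook £6.58: general merchandise → 6.5% + 3% municipal = 9.5% → £0.63
Total tax = £0.79 + £0.44 + £25.19 + £7.23 + £0.63 = £34.28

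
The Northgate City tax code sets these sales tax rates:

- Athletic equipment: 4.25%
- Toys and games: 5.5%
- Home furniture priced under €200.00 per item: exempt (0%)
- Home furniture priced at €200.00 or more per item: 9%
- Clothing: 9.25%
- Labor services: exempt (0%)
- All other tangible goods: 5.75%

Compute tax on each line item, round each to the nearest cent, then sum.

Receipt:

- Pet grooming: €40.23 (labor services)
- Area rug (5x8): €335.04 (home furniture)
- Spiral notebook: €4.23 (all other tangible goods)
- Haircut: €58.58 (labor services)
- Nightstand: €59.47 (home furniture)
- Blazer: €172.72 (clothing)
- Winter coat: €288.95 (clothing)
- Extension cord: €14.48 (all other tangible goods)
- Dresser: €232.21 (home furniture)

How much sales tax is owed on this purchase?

Pet grooming €40.23: labor services → 0% → €0.00
Area rug (5x8) €335.04: home furniture, €200.00 or more → 9% → €30.15
Spiral notebook €4.23: all other tangible goods → 5.75% → €0.24
Haircut €58.58: labor services → 0% → €0.00
Nightstand €59.47: home furniture, under €200.00 → 0% → €0.00
Blazer €172.72: clothing → 9.25% → €15.98
Winter coat €288.95: clothing → 9.25% → €26.73
Extension cord €14.48: all other tangible goods → 5.75% → €0.83
Dresser €232.21: home furniture, €200.00 or more → 9% → €20.90
Total tax = €30.15 + €0.24 + €15.98 + €26.73 + €0.83 + €20.90 = €94.83

€94.83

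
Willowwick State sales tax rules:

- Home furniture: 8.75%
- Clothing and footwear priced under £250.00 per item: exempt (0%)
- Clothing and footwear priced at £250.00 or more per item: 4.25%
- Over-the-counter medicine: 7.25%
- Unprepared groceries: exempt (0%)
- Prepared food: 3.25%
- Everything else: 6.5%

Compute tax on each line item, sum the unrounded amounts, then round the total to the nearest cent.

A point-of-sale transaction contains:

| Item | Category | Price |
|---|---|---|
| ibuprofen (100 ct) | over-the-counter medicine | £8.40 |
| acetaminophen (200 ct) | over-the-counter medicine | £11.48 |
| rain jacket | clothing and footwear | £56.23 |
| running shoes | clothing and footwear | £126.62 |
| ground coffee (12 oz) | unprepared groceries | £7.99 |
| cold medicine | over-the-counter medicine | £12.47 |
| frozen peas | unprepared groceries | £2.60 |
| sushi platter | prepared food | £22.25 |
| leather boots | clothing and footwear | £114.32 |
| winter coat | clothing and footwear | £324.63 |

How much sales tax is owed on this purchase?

£16.87

Ibuprofen (100 ct) £8.40: over-the-counter medicine → 7.25% → £0.609
Acetaminophen (200 ct) £11.48: over-the-counter medicine → 7.25% → £0.8323
Rain jacket £56.23: clothing and footwear, under £250.00 → 0% → £0.00
Running shoes £126.62: clothing and footwear, under £250.00 → 0% → £0.00
Ground coffee (12 oz) £7.99: unprepared groceries → 0% → £0.00
Cold medicine £12.47: over-the-counter medicine → 7.25% → £0.904075
Frozen peas £2.60: unprepared groceries → 0% → £0.00
Sushi platter £22.25: prepared food → 3.25% → £0.723125
Leather boots £114.32: clothing and footwear, under £250.00 → 0% → £0.00
Winter coat £324.63: clothing and footwear, £250.00 or more → 4.25% → £13.796775
Unrounded tax sum = £16.865275 → £16.87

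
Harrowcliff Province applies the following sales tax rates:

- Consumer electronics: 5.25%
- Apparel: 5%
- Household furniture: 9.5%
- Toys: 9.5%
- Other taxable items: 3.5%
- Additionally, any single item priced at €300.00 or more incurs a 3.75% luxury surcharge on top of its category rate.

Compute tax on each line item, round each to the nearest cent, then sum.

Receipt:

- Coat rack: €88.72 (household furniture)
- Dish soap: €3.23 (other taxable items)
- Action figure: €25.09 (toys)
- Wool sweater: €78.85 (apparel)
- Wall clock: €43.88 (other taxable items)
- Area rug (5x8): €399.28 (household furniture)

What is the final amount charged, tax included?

€708.35

Coat rack €88.72: household furniture → 9.5% → €8.43
Dish soap €3.23: other taxable items → 3.5% → €0.11
Action figure €25.09: toys → 9.5% → €2.38
Wool sweater €78.85: apparel → 5% → €3.94
Wall clock €43.88: other taxable items → 3.5% → €1.54
Area rug (5x8) €399.28: household furniture → 9.5% + 3.75% surcharge = 13.25% → €52.90
Subtotal = €639.05; tax = €69.30; total due = €708.35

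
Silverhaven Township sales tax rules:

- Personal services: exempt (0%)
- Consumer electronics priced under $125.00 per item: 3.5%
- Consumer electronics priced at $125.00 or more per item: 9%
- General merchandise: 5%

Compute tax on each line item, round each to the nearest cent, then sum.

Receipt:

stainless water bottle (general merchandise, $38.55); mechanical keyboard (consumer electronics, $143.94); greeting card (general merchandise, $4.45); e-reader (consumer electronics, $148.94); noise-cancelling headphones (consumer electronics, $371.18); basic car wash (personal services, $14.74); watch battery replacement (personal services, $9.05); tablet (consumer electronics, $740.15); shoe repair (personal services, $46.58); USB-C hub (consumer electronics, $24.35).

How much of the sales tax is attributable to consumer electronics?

Mechanical keyboard $143.94: consumer electronics, $125.00 or more → 9% → $12.95
E-reader $148.94: consumer electronics, $125.00 or more → 9% → $13.40
Noise-cancelling headphones $371.18: consumer electronics, $125.00 or more → 9% → $33.41
Tablet $740.15: consumer electronics, $125.00 or more → 9% → $66.61
USB-C hub $24.35: consumer electronics, under $125.00 → 3.5% → $0.85
Tax on consumer electronics = $12.95 + $13.40 + $33.41 + $66.61 + $0.85 = $127.22

$127.22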